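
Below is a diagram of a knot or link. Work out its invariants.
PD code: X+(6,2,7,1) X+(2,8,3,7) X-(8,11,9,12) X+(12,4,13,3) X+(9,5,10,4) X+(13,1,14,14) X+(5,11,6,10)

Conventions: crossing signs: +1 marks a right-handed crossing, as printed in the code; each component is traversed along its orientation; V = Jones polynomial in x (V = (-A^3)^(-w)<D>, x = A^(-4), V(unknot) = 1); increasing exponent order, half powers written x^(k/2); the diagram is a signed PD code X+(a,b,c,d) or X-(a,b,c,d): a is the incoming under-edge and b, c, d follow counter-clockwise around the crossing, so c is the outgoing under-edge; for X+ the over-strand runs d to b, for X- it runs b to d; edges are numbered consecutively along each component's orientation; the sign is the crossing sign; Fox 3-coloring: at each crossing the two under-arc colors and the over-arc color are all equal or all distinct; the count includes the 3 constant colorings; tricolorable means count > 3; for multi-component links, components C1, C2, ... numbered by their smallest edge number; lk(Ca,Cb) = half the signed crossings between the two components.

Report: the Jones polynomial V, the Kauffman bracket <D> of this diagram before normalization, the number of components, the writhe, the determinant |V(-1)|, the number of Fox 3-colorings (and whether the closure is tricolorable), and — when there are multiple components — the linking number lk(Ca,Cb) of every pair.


Jones polynomial: V(x) = x - x^2 + 2x^3 - x^4 + x^5 - x^6
<D> = A^-9 - A^-5 + A^-1 - 2A^3 + A^7 - A^11; writhe +5
components 1, writhe +5 (7 crossings)
3-colorings: 3 of 3^7, det 7 — not tricolorable
note: the span of V is 5, forcing >= 5 crossings in any diagram


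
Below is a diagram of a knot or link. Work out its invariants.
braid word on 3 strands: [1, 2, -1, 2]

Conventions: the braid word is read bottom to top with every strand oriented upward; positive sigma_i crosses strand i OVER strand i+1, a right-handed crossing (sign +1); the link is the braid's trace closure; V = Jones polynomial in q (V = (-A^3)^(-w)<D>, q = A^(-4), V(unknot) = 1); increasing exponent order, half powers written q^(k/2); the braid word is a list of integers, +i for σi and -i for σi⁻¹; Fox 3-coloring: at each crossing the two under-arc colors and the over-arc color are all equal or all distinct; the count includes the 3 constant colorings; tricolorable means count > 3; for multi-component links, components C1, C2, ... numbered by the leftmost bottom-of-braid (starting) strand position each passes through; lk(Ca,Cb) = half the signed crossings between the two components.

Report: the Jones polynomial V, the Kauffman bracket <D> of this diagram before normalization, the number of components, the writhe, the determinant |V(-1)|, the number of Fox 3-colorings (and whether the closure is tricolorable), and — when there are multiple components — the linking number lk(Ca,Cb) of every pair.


V = 1
<D> = A^6 (w = +2)
1 component over 4 crossings, w = +2
3 Fox colorings among 3^4, |V(-1)| = 1: not tricolorable
why: w = +2 (over 4 crossings) is diagram-only; (-A^3)^(-2) removes it from V


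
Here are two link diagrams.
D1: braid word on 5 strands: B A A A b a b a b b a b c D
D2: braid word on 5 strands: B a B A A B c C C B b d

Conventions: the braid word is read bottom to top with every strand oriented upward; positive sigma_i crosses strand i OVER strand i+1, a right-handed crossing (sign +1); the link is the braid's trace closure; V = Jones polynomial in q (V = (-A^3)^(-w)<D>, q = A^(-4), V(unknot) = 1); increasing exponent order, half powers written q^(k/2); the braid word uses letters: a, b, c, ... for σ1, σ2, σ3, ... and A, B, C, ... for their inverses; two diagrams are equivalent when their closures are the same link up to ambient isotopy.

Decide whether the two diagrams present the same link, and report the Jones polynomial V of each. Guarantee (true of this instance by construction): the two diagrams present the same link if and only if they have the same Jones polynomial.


equivalent: no
V(D1) = q - q^2 + 2q^3 - q^4 + q^5 - q^6  (w +4, c 14, <D> = -A^-12 + A^-8 - A^-4 + 2 - A^4 + A^8)
V(D2) = -q^-6 + q^-5 - q^-4 + 2q^-3 - q^-2 + q^-1  [12 crossings, <D> = A^-8 - A^-4 + 2 - A^4 + A^8 - A^12, w = -4]
key observation: V(q) takes 2 values over 2 diagrams, fixing the grouping


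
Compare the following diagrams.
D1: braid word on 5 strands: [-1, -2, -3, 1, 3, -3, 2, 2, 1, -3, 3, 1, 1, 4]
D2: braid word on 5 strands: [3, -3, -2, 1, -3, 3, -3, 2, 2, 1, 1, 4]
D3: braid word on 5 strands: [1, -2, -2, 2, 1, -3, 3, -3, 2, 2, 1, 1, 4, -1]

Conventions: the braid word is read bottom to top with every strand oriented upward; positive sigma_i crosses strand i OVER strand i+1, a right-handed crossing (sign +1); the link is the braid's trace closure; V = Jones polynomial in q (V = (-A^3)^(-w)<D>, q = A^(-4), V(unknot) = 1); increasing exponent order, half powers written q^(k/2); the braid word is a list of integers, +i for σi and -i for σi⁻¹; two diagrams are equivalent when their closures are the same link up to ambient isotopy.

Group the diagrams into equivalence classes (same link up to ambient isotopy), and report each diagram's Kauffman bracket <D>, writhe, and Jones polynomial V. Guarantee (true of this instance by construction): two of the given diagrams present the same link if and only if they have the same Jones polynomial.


equivalence classes: {D1, D2, D3}
D1 (bracket -A^-12 + A^-8 - A^-4 + 2 - A^4 + A^8; 14 crossings at w = +4): V = q - q^2 + 2q^3 - q^4 + q^5 - q^6
D2 (bracket -A^-12 + A^-8 - A^-4 + 2 - A^4 + A^8; 12 crossings at w = +4): V = q - q^2 + 2q^3 - q^4 + q^5 - q^6
V(D3) = q - q^2 + 2q^3 - q^4 + q^5 - q^6  (w +4, c 14, <D> = -A^-12 + A^-8 - A^-4 + 2 - A^4 + A^8)
observation: all 3 diagrams share one V(q), hence one class


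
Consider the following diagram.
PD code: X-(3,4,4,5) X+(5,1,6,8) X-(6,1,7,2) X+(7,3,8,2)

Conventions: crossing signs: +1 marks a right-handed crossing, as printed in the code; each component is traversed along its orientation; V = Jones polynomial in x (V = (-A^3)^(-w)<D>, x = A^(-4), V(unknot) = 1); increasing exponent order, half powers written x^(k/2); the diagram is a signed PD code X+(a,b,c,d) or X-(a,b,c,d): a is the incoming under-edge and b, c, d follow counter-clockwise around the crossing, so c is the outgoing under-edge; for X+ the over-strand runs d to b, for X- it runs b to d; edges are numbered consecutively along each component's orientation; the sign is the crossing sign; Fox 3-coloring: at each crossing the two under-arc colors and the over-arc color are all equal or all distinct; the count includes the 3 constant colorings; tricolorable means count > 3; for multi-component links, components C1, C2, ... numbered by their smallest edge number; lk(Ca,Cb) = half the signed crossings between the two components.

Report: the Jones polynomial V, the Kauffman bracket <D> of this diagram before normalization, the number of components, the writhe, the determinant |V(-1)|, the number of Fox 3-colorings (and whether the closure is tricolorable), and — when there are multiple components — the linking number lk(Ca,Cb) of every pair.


Jones polynomial: V(x) = 1
<D> = 1; writhe 0
components 1, writhe 0 (4 crossings)
3-colorings: 3 of 3^4, det 1 — not tricolorable
note: w = 0 (over 4 crossings) is diagram-only; (-A^3)^(0) removes it from V


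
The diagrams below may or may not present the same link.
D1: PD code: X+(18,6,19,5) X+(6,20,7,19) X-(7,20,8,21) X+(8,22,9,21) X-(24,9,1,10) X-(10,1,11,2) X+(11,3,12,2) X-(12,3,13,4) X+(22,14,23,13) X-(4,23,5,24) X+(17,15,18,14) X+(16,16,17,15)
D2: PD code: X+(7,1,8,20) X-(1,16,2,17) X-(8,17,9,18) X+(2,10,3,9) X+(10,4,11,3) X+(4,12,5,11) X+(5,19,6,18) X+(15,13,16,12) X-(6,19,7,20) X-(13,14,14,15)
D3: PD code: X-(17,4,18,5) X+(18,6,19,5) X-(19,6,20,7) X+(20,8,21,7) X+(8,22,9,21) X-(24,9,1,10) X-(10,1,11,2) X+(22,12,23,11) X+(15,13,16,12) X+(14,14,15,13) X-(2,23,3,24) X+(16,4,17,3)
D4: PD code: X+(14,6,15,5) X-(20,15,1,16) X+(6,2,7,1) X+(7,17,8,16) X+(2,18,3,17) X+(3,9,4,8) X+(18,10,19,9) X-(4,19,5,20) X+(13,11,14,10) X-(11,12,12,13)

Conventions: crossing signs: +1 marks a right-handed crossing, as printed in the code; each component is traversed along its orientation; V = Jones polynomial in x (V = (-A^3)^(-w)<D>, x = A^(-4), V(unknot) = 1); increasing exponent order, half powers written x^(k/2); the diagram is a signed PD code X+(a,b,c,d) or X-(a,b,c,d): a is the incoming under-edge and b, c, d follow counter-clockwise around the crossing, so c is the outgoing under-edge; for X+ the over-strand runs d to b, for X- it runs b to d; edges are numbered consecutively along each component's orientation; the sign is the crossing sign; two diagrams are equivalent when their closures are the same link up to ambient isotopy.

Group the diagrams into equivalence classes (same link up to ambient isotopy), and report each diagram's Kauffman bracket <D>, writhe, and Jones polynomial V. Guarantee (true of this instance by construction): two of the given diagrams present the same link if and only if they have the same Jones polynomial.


equivalence classes: {D1, D3} | {D2} | {D4}
D1 (bracket -A^-6 + 2A^-2 - 2A^2 + 3A^6 - 2A^10 + 2A^14 - A^18; 12 crossings at w = +2): V = -x^-3 + 2x^-2 - 2x^-1 + 3 - 2x + 2x^2 - x^3
D2 (bracket -A^-10 + A^-6 + A^2; 10 crossings at w = +2): V = x + x^3 - x^4
D3 (bracket -A^-6 + 2A^-2 - 2A^2 + 3A^6 - 2A^10 + 2A^14 - A^18; 12 crossings at w = +2): V = -x^-3 + 2x^-2 - 2x^-1 + 3 - 2x + 2x^2 - x^3
V(D4) = x - x^2 + 2x^3 - x^4 + x^5 - x^6  [10 crossings, <D> = -A^-12 + A^-8 - A^-4 + 2 - A^4 + A^8, w = +4]
key observation: V(x) takes 3 values over 4 diagrams, fixing the grouping


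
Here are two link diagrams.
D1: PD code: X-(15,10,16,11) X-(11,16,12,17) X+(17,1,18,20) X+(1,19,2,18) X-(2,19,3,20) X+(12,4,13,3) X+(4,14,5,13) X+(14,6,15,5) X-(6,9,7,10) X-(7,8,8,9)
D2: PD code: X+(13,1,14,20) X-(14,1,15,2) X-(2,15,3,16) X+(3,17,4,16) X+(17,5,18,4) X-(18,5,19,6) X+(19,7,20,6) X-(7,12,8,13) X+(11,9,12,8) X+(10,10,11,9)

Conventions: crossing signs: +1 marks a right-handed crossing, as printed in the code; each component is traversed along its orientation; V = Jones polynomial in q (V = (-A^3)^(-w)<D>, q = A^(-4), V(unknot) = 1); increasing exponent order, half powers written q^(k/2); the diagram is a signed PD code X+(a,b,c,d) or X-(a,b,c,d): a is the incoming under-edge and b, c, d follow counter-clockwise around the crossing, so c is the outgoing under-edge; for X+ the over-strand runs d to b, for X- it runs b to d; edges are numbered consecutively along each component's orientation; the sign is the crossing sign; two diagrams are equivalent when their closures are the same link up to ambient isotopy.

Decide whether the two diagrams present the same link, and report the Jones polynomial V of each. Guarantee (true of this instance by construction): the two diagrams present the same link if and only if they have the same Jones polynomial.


equivalent: yes
V(D1) = 1  (w 0, c 10, <D> = 1)
V(D2) = 1  [10 crossings, <D> = A^6, w = +2]
key observation: one V(q) for all 2 diagrams — one class (guaranteed)


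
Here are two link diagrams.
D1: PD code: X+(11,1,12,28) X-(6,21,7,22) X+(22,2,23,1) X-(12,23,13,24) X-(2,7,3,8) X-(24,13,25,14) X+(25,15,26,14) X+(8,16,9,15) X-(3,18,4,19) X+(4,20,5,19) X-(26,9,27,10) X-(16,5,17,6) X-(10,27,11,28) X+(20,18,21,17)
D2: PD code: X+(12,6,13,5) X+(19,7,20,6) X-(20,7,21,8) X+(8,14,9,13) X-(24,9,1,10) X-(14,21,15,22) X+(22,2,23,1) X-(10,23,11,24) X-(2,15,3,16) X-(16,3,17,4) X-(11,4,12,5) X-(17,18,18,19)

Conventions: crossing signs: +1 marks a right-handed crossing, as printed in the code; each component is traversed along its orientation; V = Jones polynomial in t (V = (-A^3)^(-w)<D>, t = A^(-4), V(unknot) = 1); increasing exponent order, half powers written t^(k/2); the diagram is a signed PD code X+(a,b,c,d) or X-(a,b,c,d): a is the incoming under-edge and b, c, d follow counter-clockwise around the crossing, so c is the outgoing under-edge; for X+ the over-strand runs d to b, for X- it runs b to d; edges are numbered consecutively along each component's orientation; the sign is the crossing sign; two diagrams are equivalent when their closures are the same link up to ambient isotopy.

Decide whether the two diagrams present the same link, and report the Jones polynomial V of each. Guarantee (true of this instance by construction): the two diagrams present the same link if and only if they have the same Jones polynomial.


equivalent: yes
D1 (bracket A^-10 - 2A^-6 + 3A^-2 - 3A^2 + 4A^6 - 3A^10 + 2A^14 - A^18; 14 crossings at w = -2): V = -t^-6 + 2t^-5 - 3t^-4 + 4t^-3 - 3t^-2 + 3t^-1 - 2 + t
V(D2) = -t^-6 + 2t^-5 - 3t^-4 + 4t^-3 - 3t^-2 + 3t^-1 - 2 + t  (w -4, c 12, <D> = A^-16 - 2A^-12 + 3A^-8 - 3A^-4 + 4 - 3A^4 + 2A^8 - A^12)
key observation: from 14 to 12 crossings by R-moves: one link, two diagrams


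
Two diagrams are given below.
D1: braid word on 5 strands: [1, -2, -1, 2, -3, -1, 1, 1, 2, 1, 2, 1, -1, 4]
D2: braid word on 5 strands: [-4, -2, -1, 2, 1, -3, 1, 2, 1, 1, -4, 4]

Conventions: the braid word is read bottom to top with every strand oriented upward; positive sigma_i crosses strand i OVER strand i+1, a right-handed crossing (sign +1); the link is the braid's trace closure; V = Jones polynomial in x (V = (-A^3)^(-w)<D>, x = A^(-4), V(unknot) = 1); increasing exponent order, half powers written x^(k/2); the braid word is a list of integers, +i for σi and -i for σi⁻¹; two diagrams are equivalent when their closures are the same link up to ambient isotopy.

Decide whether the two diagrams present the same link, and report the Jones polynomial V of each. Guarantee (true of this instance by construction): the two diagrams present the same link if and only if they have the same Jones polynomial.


equivalent: yes
V(D1) = x + x^3 - x^4  (w +4, c 14, <D> = -A^-4 + 1 + A^8)
V(D2) = x + x^3 - x^4  [12 crossings, <D> = -A^-10 + A^-6 + A^2, w = +2]
key observation: D2 (12 crossings) and D1 (14) are Markov-related braid presentations


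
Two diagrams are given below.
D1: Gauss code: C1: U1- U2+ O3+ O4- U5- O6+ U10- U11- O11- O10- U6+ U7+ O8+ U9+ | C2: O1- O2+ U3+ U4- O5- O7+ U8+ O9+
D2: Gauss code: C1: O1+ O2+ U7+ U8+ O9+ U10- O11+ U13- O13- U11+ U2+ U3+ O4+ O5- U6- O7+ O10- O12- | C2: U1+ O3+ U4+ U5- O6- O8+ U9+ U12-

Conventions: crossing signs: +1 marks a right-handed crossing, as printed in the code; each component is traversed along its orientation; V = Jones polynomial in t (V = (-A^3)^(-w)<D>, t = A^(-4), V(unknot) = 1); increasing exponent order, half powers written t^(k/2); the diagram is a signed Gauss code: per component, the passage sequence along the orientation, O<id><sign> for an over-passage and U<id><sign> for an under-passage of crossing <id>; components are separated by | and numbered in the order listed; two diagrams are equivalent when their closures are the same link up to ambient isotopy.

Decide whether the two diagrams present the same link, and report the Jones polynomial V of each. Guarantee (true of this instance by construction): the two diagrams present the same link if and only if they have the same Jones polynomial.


equivalent: yes
V(D1) = -t^(1/2) - t^(5/2)  (w +1, c 11, <D> = A^-7 + A)
V(D2) = -t^(1/2) - t^(5/2)  (w +3, c 13, <D> = A^-1 + A^7)
why: Reidemeister moves carry D1 (11 crossings) to D2 (13)


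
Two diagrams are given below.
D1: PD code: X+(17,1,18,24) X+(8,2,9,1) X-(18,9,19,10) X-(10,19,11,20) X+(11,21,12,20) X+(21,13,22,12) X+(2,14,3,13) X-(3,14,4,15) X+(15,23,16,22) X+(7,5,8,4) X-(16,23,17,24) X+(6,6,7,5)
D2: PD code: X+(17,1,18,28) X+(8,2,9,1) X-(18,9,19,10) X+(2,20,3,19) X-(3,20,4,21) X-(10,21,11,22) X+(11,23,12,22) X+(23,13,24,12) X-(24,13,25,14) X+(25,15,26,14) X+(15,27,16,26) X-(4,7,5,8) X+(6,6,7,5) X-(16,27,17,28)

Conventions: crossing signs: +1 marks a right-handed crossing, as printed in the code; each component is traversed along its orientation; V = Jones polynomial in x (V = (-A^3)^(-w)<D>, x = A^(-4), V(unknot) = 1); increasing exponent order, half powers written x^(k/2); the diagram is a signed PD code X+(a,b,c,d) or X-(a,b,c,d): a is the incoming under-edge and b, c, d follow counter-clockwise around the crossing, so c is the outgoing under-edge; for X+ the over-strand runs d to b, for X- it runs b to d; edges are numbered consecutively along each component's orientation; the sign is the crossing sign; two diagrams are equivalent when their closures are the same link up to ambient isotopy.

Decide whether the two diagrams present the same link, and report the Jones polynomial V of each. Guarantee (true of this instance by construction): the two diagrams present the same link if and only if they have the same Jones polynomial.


same link: yes
V(D1) = 1  [12 crossings, <D> = A^12, w = +4]
D2 (bracket A^6; 14 crossings at w = +2): V = 1
note: from 12 to 14 crossings by R-moves: one link, two diagrams


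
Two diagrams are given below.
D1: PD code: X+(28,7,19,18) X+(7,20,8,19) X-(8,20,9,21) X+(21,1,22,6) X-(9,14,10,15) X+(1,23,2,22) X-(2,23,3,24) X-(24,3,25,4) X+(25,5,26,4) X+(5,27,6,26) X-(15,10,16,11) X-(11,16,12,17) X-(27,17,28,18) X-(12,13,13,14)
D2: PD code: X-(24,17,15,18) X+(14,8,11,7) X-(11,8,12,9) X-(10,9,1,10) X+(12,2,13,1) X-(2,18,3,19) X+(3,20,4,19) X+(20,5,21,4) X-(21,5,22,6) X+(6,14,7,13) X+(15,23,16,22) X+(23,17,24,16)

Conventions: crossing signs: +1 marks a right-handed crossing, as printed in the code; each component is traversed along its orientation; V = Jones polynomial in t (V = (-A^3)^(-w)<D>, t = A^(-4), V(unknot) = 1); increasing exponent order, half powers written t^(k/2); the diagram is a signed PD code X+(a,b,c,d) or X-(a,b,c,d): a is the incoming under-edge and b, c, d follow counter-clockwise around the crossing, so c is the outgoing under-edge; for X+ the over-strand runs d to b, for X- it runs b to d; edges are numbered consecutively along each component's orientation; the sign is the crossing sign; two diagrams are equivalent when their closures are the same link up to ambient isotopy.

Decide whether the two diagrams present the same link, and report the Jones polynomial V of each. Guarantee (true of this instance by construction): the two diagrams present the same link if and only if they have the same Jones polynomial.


equivalent: no
V(D1) = -t^-4 + t^-1 + 2 + t + t^2  (w -2, c 14, <D> = A^-14 + A^-10 + 2A^-6 + A^-2 - A^10)
V(D2) = 1 + t + t^2 + t^3  (w +2, c 12, <D> = A^-6 + A^-2 + A^2 + A^6)
why: 2 classes among 2 diagrams; unequal V(t) rules out equality


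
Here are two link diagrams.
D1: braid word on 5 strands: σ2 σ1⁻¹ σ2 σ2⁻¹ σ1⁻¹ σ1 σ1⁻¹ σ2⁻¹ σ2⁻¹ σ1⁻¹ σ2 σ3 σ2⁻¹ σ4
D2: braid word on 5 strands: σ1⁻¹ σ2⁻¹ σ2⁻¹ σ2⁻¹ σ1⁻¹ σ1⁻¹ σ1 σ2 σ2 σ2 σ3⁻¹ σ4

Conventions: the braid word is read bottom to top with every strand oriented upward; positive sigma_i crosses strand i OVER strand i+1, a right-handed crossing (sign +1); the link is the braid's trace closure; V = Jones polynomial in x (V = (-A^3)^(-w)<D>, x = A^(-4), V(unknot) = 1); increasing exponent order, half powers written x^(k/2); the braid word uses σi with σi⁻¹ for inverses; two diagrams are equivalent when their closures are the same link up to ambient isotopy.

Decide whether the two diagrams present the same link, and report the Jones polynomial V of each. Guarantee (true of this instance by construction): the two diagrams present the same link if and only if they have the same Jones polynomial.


equivalent: no
V(D1) = -x^-6 + x^-5 - x^-4 + 2x^-3 - x^-2 + x^-1  (w -2, c 14, <D> = A^-2 - A^2 + 2A^6 - A^10 + A^14 - A^18)
D2 (bracket -A^-10 + 2A^-6 - A^-2 + 2A^2 - A^6 + A^10 - A^14; 12 crossings at w = -2): V = -x^-5 + x^-4 - x^-3 + 2x^-2 - x^-1 + 2 - x
why: V(x) takes 2 values over 2 diagrams, fixing the grouping


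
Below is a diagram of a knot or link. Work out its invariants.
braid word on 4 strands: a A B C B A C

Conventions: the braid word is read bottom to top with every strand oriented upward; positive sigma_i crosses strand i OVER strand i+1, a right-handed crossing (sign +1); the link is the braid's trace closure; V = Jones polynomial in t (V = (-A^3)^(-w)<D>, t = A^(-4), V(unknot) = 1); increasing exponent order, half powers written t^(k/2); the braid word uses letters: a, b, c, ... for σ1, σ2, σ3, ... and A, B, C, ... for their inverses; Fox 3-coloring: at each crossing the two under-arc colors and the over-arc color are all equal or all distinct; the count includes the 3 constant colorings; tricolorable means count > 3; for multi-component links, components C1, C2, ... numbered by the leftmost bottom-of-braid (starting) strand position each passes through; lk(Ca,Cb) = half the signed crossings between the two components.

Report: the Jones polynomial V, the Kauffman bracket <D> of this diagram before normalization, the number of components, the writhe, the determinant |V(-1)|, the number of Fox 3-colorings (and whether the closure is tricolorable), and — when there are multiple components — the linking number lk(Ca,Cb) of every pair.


V(t) = -t^-4 + t^-3 + t^-1
bracket: -A^-11 - A^-3 + A, w = -5
1 component, writhe -5, over 7 crossings
det 3, colorings 9 of 3^7 — tricolorable
observation: |V(-1)| = 3: so tricolorable, since 3 divides 3


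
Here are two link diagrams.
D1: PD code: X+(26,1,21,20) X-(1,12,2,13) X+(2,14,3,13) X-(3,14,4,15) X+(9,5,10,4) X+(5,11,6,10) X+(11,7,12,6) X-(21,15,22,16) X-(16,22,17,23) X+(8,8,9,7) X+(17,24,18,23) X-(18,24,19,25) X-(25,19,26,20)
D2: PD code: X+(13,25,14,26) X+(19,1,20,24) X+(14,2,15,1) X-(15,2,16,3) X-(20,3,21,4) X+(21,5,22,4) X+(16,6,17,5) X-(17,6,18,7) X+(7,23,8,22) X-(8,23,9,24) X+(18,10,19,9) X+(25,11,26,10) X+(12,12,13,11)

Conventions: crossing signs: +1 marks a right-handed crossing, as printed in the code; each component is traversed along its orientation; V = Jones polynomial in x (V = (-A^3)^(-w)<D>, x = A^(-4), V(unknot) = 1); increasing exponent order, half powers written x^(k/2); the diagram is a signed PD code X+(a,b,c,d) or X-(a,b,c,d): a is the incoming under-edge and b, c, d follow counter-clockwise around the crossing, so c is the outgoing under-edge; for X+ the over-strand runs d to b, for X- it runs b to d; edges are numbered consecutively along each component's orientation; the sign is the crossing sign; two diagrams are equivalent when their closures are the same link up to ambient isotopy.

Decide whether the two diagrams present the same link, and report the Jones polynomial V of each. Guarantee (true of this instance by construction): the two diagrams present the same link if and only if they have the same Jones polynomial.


same link: no
V(D1) = -x^(-3/2) - 2x^(1/2) + x^(3/2) - x^(5/2) + x^(7/2)  [13 crossings, <D> = -A^-11 + A^-7 - A^-3 + 2A + A^9, w = +1]
D2 (bracket A^5 + A^13; 13 crossings at w = +5): V = -x^(1/2) - x^(5/2)
note: V(x) takes 2 values over 2 diagrams, fixing the grouping


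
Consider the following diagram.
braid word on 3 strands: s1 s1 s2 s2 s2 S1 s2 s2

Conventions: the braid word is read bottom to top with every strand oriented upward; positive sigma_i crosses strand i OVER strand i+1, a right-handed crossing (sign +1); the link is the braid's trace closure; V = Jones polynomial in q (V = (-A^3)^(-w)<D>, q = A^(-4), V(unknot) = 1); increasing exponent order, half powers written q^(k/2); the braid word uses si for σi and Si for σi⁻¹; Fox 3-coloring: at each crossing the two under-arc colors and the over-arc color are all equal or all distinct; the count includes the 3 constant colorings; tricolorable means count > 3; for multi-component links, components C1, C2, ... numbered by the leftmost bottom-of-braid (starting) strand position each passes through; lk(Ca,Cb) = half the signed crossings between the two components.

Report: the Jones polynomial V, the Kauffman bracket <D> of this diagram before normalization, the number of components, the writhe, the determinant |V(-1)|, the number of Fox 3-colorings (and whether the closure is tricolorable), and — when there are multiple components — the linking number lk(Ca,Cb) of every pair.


V = q^2 - q^3 + 3q^4 - 3q^5 + 3q^6 - 3q^7 + 2q^8 - q^9
<D> = -A^-18 + 2A^-14 - 3A^-10 + 3A^-6 - 3A^-2 + 3A^2 - A^6 + A^10 (w = +6)
1 component over 8 crossings, w = +6
3 Fox colorings among 3^8, |V(-1)| = 17: not tricolorable
why: |V(-1)| = 17: so not tricolorable, since 3 does not divide 17


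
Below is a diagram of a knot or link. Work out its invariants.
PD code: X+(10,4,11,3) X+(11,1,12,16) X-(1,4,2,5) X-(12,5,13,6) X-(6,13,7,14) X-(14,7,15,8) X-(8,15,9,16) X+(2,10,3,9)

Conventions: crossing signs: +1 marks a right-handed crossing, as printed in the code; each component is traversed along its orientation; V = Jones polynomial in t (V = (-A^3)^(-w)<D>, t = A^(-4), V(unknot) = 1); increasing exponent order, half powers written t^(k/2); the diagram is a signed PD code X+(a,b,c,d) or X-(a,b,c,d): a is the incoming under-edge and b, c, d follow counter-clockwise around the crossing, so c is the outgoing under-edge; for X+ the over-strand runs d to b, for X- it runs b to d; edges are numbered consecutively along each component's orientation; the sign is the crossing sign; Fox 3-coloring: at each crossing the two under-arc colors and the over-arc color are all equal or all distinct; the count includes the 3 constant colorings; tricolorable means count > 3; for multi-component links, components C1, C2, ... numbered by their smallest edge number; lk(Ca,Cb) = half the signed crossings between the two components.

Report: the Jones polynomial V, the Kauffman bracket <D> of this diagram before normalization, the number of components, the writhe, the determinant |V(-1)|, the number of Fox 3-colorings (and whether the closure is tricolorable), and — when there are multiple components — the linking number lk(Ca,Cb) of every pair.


V(t) = t^-5 - 2t^-4 + 2t^-3 - 2t^-2 + 2t^-1 - 1 + t
bracket: A^-10 - A^-6 + 2A^-2 - 2A^2 + 2A^6 - 2A^10 + A^14, w = -2
1 component, writhe -2, over 8 crossings
det 11, colorings 3 of 3^8 — not tricolorable
observation: w = -2 (over 8 crossings) is diagram-only; (-A^3)^(2) removes it from V


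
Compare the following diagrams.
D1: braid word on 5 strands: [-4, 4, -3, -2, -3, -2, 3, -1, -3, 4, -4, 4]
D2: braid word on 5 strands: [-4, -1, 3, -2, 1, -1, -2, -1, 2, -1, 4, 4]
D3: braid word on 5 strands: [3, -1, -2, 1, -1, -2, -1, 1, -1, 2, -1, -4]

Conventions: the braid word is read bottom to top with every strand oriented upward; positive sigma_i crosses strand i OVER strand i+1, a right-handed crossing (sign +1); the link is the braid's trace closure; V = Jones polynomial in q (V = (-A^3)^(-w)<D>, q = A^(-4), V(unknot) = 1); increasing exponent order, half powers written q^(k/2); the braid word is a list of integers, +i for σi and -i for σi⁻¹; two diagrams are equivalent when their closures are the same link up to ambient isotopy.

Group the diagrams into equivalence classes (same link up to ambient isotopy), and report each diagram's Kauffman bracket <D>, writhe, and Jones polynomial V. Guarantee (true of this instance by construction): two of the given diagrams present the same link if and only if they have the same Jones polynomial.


classes: {D1} | {D2, D3}
V(D1) = -q^-4 + q^-3 + q^-1  [12 crossings, <D> = A^-8 + 1 - A^4, w = -4]
D2 (bracket A^-2 - A^2 + 2A^6 - A^10 + A^14 - A^18; 12 crossings at w = -2): V = -q^-6 + q^-5 - q^-4 + 2q^-3 - q^-2 + q^-1
V(D3) = -q^-6 + q^-5 - q^-4 + 2q^-3 - q^-2 + q^-1  [12 crossings, <D> = A^-8 - A^-4 + 2 - A^4 + A^8 - A^12, w = -4]
note: comparing 3 Jones polynomials yields 2 groups


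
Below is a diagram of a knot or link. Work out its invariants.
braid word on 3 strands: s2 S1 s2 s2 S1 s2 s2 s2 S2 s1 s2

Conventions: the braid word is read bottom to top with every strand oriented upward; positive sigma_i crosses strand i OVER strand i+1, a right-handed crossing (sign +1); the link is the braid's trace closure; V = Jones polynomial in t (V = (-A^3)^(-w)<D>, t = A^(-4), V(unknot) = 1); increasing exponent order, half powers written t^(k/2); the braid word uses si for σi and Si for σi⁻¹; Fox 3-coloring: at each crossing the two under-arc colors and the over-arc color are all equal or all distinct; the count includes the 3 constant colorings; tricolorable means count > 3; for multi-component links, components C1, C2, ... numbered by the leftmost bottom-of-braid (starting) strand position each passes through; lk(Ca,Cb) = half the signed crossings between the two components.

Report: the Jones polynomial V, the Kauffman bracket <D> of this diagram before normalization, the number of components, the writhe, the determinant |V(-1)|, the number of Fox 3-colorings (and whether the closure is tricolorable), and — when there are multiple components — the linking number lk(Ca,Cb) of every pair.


Jones polynomial: V(t) = -t^(3/2) + t^(5/2) - 2t^(7/2) + 2t^(9/2) - 2t^(11/2) + t^(13/2) - t^(15/2)
<D> = A^-15 - A^-11 + 2A^-7 - 2A^-3 + 2A - A^5 + A^9; writhe +5
components 2, writhe +5 (11 crossings)
linking number lk(C1,C2) = +3
3-colorings: 3 of 3^11, det 10 — not tricolorable
note: w = +5 (over 11 crossings) is diagram-only; (-A^3)^(-5) removes it from V


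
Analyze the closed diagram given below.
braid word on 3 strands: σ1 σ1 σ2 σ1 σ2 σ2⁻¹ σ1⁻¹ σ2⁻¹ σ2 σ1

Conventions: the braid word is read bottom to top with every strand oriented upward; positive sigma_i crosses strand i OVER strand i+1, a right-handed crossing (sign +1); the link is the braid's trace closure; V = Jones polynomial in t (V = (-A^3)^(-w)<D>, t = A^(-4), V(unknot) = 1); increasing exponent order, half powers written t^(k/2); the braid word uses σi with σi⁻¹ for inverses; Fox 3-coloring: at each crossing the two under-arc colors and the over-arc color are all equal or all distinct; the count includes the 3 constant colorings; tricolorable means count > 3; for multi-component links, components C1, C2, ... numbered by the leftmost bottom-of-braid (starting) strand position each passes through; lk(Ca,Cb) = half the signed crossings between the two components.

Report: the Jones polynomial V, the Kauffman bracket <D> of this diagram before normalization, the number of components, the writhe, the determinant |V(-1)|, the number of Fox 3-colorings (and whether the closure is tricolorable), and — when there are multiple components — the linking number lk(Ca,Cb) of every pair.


V = t + t^3 - t^4
<D> = -A^-4 + 1 + A^8 (w = +4)
1 component over 10 crossings, w = +4
9 Fox colorings among 3^10, |V(-1)| = 3: tricolorable
why: w = +4 shifts under R1 moves; the (-A^3)^(-4) factor cancels that in V


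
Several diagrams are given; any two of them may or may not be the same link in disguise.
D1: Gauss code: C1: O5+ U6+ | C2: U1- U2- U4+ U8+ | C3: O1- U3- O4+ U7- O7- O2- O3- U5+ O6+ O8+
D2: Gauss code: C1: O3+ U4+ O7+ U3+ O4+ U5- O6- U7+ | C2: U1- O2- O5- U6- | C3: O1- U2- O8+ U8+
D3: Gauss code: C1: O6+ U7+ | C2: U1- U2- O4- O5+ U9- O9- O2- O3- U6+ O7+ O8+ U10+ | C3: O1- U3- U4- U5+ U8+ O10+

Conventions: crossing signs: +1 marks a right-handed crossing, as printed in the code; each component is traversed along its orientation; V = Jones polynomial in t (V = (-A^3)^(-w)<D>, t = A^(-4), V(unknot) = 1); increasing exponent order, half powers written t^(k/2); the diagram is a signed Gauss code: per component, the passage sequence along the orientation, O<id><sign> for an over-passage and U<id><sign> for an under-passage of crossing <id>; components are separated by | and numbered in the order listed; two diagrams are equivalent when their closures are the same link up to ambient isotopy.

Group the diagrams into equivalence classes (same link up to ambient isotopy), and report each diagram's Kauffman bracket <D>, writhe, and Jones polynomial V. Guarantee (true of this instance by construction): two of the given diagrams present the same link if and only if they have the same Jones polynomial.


classes: {D1, D3} | {D2}
V(D1) = 1 + t + t^2 + t^3  [8 crossings, <D> = A^-12 + A^-8 + A^-4 + 1, w = 0]
V(D2) = t^-4 + 3t^-2 - t^-1 + 3 - 2t + t^2 - t^3  (w 0, c 8, <D> = -A^-12 + A^-8 - 2A^-4 + 3 - A^4 + 3A^8 + A^16)
V(D3) = 1 + t + t^2 + t^3  [10 crossings, <D> = A^-12 + A^-8 + A^-4 + 1, w = 0]
note: V(t) takes 2 values over 3 diagrams, fixing the grouping


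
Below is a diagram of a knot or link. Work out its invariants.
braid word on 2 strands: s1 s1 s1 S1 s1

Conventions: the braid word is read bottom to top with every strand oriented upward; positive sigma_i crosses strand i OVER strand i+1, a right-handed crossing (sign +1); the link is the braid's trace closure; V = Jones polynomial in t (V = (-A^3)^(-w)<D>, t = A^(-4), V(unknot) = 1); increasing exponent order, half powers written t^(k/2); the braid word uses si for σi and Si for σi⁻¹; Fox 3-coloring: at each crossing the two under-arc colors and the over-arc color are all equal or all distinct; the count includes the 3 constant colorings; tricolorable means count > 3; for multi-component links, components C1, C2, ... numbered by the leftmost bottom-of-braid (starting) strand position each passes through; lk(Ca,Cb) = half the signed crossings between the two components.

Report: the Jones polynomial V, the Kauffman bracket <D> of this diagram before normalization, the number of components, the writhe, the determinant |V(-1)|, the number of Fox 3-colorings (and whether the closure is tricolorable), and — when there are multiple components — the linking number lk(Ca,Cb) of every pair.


V = t + t^3 - t^4
<D> = A^-7 - A^-3 - A^5 (w = +3)
1 component over 5 crossings, w = +3
9 Fox colorings among 3^5, |V(-1)| = 3: tricolorable
why: a (2,3) torus form — a single generator 3 times


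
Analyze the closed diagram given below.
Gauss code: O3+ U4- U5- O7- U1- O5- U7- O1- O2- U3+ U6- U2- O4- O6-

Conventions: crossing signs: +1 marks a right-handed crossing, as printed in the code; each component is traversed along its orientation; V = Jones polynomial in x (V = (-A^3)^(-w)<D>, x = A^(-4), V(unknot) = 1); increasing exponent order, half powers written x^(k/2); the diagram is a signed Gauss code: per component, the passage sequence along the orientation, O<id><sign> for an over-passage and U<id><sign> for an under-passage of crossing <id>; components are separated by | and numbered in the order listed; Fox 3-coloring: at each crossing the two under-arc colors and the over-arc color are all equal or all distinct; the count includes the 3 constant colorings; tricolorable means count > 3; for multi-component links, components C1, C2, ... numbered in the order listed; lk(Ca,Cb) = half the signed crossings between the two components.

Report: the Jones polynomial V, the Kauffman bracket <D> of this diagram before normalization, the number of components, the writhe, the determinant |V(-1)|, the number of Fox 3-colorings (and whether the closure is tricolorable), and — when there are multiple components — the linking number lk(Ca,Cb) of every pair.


V(x) = -x^-4 + x^-3 + x^-1
bracket: -A^-11 - A^-3 + A, w = -5
1 component, writhe -5, over 7 crossings
det 3, colorings 9 of 3^7 — tricolorable
observation: det 3 = |V(-1)|; divisible by 3, so tricolorable


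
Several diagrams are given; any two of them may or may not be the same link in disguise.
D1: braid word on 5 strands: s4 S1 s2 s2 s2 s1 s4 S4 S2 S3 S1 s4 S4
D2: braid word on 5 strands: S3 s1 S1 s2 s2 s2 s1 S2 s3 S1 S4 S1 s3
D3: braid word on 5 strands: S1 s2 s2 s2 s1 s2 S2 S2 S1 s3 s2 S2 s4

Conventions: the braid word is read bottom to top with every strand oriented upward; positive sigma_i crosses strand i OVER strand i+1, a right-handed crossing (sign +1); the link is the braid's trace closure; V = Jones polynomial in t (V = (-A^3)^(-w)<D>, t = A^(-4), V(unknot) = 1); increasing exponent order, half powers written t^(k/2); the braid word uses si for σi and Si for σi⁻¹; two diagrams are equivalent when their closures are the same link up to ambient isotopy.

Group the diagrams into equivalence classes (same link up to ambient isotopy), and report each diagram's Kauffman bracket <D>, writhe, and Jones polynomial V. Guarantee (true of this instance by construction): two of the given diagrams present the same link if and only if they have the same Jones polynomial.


equivalence classes: {D1, D2, D3}
D1 (bracket -A^-11 + 2A^-7 - A^-3 + 2A - A^5 + A^9; 13 crossings at w = +1): V = -t^(-3/2) + t^(-1/2) - 2t^(1/2) + t^(3/2) - 2t^(5/2) + t^(7/2)
V(D2) = -t^(-3/2) + t^(-1/2) - 2t^(1/2) + t^(3/2) - 2t^(5/2) + t^(7/2)  [13 crossings, <D> = -A^-11 + 2A^-7 - A^-3 + 2A - A^5 + A^9, w = +1]
D3 (bracket -A^-5 + 2A^-1 - A^3 + 2A^7 - A^11 + A^15; 13 crossings at w = +3): V = -t^(-3/2) + t^(-1/2) - 2t^(1/2) + t^(3/2) - 2t^(5/2) + t^(7/2)
key observation: one V(t) for all 3 diagrams — one class (guaranteed)


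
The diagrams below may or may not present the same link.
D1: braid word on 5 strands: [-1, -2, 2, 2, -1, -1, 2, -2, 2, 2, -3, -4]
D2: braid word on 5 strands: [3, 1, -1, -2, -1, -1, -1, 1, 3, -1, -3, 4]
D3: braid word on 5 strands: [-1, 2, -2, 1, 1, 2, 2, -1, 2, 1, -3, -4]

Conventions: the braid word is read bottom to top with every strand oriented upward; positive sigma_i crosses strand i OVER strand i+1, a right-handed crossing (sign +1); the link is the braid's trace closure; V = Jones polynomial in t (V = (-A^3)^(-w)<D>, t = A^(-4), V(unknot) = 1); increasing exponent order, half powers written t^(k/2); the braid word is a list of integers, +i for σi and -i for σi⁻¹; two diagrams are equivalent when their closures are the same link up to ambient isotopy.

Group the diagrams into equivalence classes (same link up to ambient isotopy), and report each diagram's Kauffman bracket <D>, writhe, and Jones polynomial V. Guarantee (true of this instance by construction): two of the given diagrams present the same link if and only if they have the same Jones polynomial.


equivalence classes: {D1} | {D2} | {D3}
D1 (bracket -A^-18 + 2A^-14 - 2A^-10 + 3A^-6 - 2A^-2 + 2A^2 - A^6; 12 crossings at w = -2): V = -t^-3 + 2t^-2 - 2t^-1 + 3 - 2t + 2t^2 - t^3
V(D2) = -t^-4 + t^-3 + t^-1  [12 crossings, <D> = A^-2 + A^6 - A^10, w = -2]
V(D3) = t - t^2 + 2t^3 - t^4 + t^5 - t^6  (w +2, c 12, <D> = -A^-18 + A^-14 - A^-10 + 2A^-6 - A^-2 + A^2)
observation: 3 classes among 3 diagrams; unequal V(t) rules out equality


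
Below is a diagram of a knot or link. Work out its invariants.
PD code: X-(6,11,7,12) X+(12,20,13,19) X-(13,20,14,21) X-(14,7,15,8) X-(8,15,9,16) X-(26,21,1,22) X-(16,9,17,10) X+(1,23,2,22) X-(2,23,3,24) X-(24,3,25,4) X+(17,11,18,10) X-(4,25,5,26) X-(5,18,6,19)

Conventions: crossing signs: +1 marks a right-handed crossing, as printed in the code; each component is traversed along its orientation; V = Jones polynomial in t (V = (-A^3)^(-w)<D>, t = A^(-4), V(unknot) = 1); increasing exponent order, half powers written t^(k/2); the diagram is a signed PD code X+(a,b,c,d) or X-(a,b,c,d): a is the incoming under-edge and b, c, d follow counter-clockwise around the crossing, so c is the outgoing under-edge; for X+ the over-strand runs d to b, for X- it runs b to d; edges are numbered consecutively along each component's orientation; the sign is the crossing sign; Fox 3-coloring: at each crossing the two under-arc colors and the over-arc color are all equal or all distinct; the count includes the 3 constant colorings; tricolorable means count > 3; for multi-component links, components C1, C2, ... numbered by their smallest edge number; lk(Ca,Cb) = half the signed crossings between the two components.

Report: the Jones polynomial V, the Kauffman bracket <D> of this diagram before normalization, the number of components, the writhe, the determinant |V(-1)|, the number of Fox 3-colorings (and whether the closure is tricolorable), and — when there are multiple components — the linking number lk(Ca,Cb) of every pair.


Jones polynomial: V(t) = t^-8 - 2t^-7 + t^-6 - 2t^-5 + 2t^-4 + t^-2
<D> = -A^-13 - 2A^-5 + 2A^-1 - A^3 + 2A^7 - A^11; writhe -7
components 1, writhe -7 (13 crossings)
3-colorings: 27 of 3^13, det 9 — tricolorable
note: w = -7 (over 13 crossings) is diagram-only; (-A^3)^(7) removes it from V


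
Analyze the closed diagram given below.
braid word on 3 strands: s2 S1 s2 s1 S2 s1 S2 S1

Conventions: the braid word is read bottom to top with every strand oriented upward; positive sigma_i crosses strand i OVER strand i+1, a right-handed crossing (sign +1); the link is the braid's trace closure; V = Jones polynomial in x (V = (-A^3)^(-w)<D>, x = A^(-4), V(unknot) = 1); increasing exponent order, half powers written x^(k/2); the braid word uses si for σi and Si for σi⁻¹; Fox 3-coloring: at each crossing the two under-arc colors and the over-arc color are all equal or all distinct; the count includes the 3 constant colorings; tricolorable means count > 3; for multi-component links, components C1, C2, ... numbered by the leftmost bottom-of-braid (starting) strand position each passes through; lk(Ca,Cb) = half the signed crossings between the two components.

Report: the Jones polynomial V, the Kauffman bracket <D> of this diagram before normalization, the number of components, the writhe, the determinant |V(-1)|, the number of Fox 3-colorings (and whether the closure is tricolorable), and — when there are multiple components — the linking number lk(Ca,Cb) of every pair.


V = -x^-3 + x^-2 - x^-1 + 3 - x + x^2 - x^3
<D> = -A^-12 + A^-8 - A^-4 + 3 - A^4 + A^8 - A^12 (w = 0)
1 component over 8 crossings, w = 0
27 Fox colorings among 3^8, |V(-1)| = 9: tricolorable
why: palindromic: swapping x for 1/x fixes V
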